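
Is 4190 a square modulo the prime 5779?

Factor out 2: 4190 = 2·2095. Since 5779 ≡ 3 (mod 8), (2/5779) = -1. Now have -(2095/5779).
Both 2095 ≡ 3 and 5779 ≡ 3 (mod 4), so reciprocity gives (2095/5779) = -(5779/2095). Reduce: 5779 ≡ 1589 (mod 2095). Now have (1589/2095).
1589 ≡ 1 (mod 4), so quadratic reciprocity gives (1589/2095) = (2095/1589). Reduce: 2095 ≡ 506 (mod 1589). Now have (506/1589).
Factor out 2: 506 = 2·253. Since 1589 ≡ 5 (mod 8), (2/1589) = -1. Now have -(253/1589).
253 ≡ 1 (mod 4), so quadratic reciprocity gives (253/1589) = (1589/253). Reduce: 1589 ≡ 71 (mod 253). Now have -(71/253).
253 ≡ 1 (mod 4), so quadratic reciprocity gives (71/253) = (253/71). Reduce: 253 ≡ 40 (mod 71). Now have -(40/71).
Factor out 2: 40 = 2^3·5. Since 71 ≡ 7 (mod 8), (2/71) = +1, and (2/71)^3 = +1. Now have -(5/71).
5 ≡ 1 (mod 4), so quadratic reciprocity gives (5/71) = (71/5). Reduce: 71 ≡ 1 (mod 5). Now have -(1/5).
(1/5) = 1. Collecting the sign factors: -1.
(4190/5779) = -1, and 5779 is prime, so 4190 is not a quadratic residue mod 5779.

no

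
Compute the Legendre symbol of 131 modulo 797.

1

(131|797)
  = (797|131)    [QR: 797 ≡ 1 mod 4, sign kept]
  = (11|131)    [797 ≡ 11 mod 131]
  = -(131|11)    [QR: both ≡ 3 mod 4, sign flips]
  = -(10|11)    [131 ≡ 10 mod 11]
  = (5|11)    [11 ≡ 3 mod 8 ⇒ (2|11) = -1]
  = (11|5)    [QR: 5 ≡ 1 mod 4, sign kept]
  = (1|5)    [11 ≡ 1 mod 5]
  = 1    [(1|5) = 1]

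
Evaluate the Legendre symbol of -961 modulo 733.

Pull out -1: (-961/733) = (-1/733)·(961/733). Since 733 ≡ 1 (mod 4), (-1/733) = +1. Now have (961/733).
Reduce the numerator: 961 ≡ 228 (mod 733), so (961/733) = (228/733).
Factor out 2: 228 = 2^2·57. Since 733 ≡ 5 (mod 8), (2/733) = -1, and (2/733)^2 = +1. Now have (57/733).
57 ≡ 1 (mod 4), so quadratic reciprocity gives (57/733) = (733/57). Reduce: 733 ≡ 49 (mod 57). Now have (49/57).
49 ≡ 1 (mod 4), so quadratic reciprocity gives (49/57) = (57/49). Reduce: 57 ≡ 8 (mod 49). Now have (8/49).
Factor out 2: 8 = 2^3. Since 49 ≡ 1 (mod 8), (2/49) = +1, and (2/49)^3 = +1. Now have (1/49).
(1/49) = 1. Collecting the sign factors: 1.

1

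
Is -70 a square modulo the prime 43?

yes

Reduce the numerator: -70 ≡ 16 (mod 43), so (-70/43) = (16/43).
Factor out 2: 16 = 2^4. Since 43 ≡ 3 (mod 8), (2/43) = -1, and (2/43)^4 = +1. Now have (1/43).
(1/43) = 1. Collecting the sign factors: 1.
The Legendre symbol is 1, so x^2 ≡ -70 (mod 43) has solution.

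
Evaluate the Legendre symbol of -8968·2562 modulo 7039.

By multiplicativity, (-8968·2562 / 7039) = (-8968 / 7039)·(2562 / 7039).
First factor (-8968 / 7039):
(-8968 / 7039)
  = (5110 / 7039)    [-8968 ≡ 5110 mod 7039]
  = (2555 / 7039)    [7039 ≡ 7 mod 8 ⇒ (2 / 7039) = +1]
  = -(7039 / 2555)    [QR: both ≡ 3 mod 4, sign flips]
  = -(1929 / 2555)    [7039 ≡ 1929 mod 2555]
  = -(2555 / 1929)    [QR: 1929 ≡ 1 mod 4, sign kept]
  = -(626 / 1929)    [2555 ≡ 626 mod 1929]
  = -(313 / 1929)    [1929 ≡ 1 mod 8 ⇒ (2 / 1929) = +1]
  = -(1929 / 313)    [QR: 313 ≡ 1 mod 4, sign kept]
  = -(51 / 313)    [1929 ≡ 51 mod 313]
  = -(313 / 51)    [QR: 313 ≡ 1 mod 4, sign kept]
  = -(7 / 51)    [313 ≡ 7 mod 51]
  = (51 / 7)    [QR: both ≡ 3 mod 4, sign flips]
  = (2 / 7)    [51 ≡ 2 mod 7]
  = (1 / 7)    [7 ≡ 7 mod 8 ⇒ (2 / 7) = +1]
  = 1    [(1 / 7) = 1]
Second factor (2562 / 7039):
(2562 / 7039)
  = (1281 / 7039)    [7039 ≡ 7 mod 8 ⇒ (2 / 7039) = +1]
  = (7039 / 1281)    [QR: 1281 ≡ 1 mod 4, sign kept]
  = (634 / 1281)    [7039 ≡ 634 mod 1281]
  = (317 / 1281)    [1281 ≡ 1 mod 8 ⇒ (2 / 1281) = +1]
  = (1281 / 317)    [QR: 317 ≡ 1 mod 4, sign kept]
  = (13 / 317)    [1281 ≡ 13 mod 317]
  = (317 / 13)    [QR: 13 ≡ 1 mod 4, sign kept]
  = (5 / 13)    [317 ≡ 5 mod 13]
  = (13 / 5)    [QR: 5 ≡ 1 mod 4, sign kept]
  = (3 / 5)    [13 ≡ 3 mod 5]
  = (5 / 3)    [QR: 5 ≡ 1 mod 4, sign kept]
  = (2 / 3)    [5 ≡ 2 mod 3]
  = -(1 / 3)    [3 ≡ 3 mod 8 ⇒ (2 / 3) = -1]
  = -1    [(1 / 3) = 1]
Product: (1)·(-1) = -1.

-1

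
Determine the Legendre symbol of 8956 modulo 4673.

(8956|4673)
  = (4283|4673)    [8956 ≡ 4283 mod 4673]
  = (4673|4283)    [QR: 4673 ≡ 1 mod 4, sign kept]
  = (390|4283)    [4673 ≡ 390 mod 4283]
  = -(195|4283)    [4283 ≡ 3 mod 8 ⇒ (2|4283) = -1]
  = (4283|195)    [QR: both ≡ 3 mod 4, sign flips]
  = (188|195)    [4283 ≡ 188 mod 195]
  = (47|195)    [195 ≡ 3 mod 8 ⇒ (2|195)^2 = +1]
  = -(195|47)    [QR: both ≡ 3 mod 4, sign flips]
  = -(7|47)    [195 ≡ 7 mod 47]
  = (47|7)    [QR: both ≡ 3 mod 4, sign flips]
  = (5|7)    [47 ≡ 5 mod 7]
  = (7|5)    [QR: 5 ≡ 1 mod 4, sign kept]
  = (2|5)    [7 ≡ 2 mod 5]
  = -(1|5)    [5 ≡ 5 mod 8 ⇒ (2|5) = -1]
  = -1    [(1|5) = 1]

-1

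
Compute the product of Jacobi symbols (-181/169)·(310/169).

1

By multiplicativity, (-181·310/169) = (-181/169)·(310/169).
First factor (-181/169):
Reduce the numerator: -181 ≡ 157 (mod 169), so (-181/169) = (157/169).
157 ≡ 1 (mod 4), so quadratic reciprocity gives (157/169) = (169/157). Reduce: 169 ≡ 12 (mod 157). Now have (12/157).
Factor out 2: 12 = 2^2·3. Since 157 ≡ 5 (mod 8), (2/157) = -1, and (2/157)^2 = +1. Now have (3/157).
157 ≡ 1 (mod 4), so quadratic reciprocity gives (3/157) = (157/3). Reduce: 157 ≡ 1 (mod 3). Now have (1/3).
(1/3) = 1. Collecting the sign factors: 1.
Second factor (310/169):
Reduce the numerator: 310 ≡ 141 (mod 169), so (310/169) = (141/169).
141 ≡ 1 (mod 4), so quadratic reciprocity gives (141/169) = (169/141). Reduce: 169 ≡ 28 (mod 141). Now have (28/141).
Factor out 2: 28 = 2^2·7. Since 141 ≡ 5 (mod 8), (2/141) = -1, and (2/141)^2 = +1. Now have (7/141).
141 ≡ 1 (mod 4), so quadratic reciprocity gives (7/141) = (141/7). Reduce: 141 ≡ 1 (mod 7). Now have (1/7).
(1/7) = 1. Collecting the sign factors: 1.
Product: (1)·(1) = 1.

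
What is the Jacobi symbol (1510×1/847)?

-1

By multiplicativity, (1510·1/847) = (1510/847)·(1/847).
First factor (1510/847):
(1510/847)
  = (663/847)    [1510 ≡ 663 mod 847]
  = -(847/663)    [QR: both ≡ 3 mod 4, sign flips]
  = -(184/663)    [847 ≡ 184 mod 663]
  = -(23/663)    [663 ≡ 7 mod 8 ⇒ (2/663)^3 = +1]
  = (663/23)    [QR: both ≡ 3 mod 4, sign flips]
  = (19/23)    [663 ≡ 19 mod 23]
  = -(23/19)    [QR: both ≡ 3 mod 4, sign flips]
  = -(4/19)    [23 ≡ 4 mod 19]
  = -(1/19)    [19 ≡ 3 mod 8 ⇒ (2/19)^2 = +1]
  = -1    [(1/19) = 1]
Second factor (1/847):
(1/847)
  = 1    [(1/847) = 1]
Product: (-1)·(1) = -1.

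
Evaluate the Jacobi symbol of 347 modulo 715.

Both 347 ≡ 3 and 715 ≡ 3 (mod 4), so reciprocity gives (347/715) = -(715/347). Reduce: 715 ≡ 21 (mod 347). Now have -(21/347).
21 ≡ 1 (mod 4), so quadratic reciprocity gives (21/347) = (347/21). Reduce: 347 ≡ 11 (mod 21). Now have -(11/21).
21 ≡ 1 (mod 4), so quadratic reciprocity gives (11/21) = (21/11). Reduce: 21 ≡ 10 (mod 11). Now have -(10/11).
Factor out 2: 10 = 2·5. Since 11 ≡ 3 (mod 8), (2/11) = -1. Now have (5/11).
5 ≡ 1 (mod 4), so quadratic reciprocity gives (5/11) = (11/5). Reduce: 11 ≡ 1 (mod 5). Now have (1/5).
(1/5) = 1. Collecting the sign factors: 1.

1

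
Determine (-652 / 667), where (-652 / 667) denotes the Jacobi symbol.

1

Reduce the numerator: -652 ≡ 15 (mod 667), so (-652 / 667) = (15 / 667).
Both 15 ≡ 3 and 667 ≡ 3 (mod 4), so reciprocity gives (15 / 667) = -(667 / 15). Reduce: 667 ≡ 7 (mod 15). Now have -(7 / 15).
Both 7 ≡ 3 and 15 ≡ 3 (mod 4), so reciprocity gives (7 / 15) = -(15 / 7). Reduce: 15 ≡ 1 (mod 7). Now have (1 / 7).
(1 / 7) = 1. Collecting the sign factors: 1.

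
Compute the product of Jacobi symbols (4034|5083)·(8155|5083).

1

By multiplicativity, (4034·8155|5083) = (4034|5083)·(8155|5083).
First factor (4034|5083):
(4034|5083)
  = -(2017|5083)    [5083 ≡ 3 mod 8 ⇒ (2|5083) = -1]
  = -(5083|2017)    [QR: 2017 ≡ 1 mod 4, sign kept]
  = -(1049|2017)    [5083 ≡ 1049 mod 2017]
  = -(2017|1049)    [QR: 1049 ≡ 1 mod 4, sign kept]
  = -(968|1049)    [2017 ≡ 968 mod 1049]
  = -(121|1049)    [1049 ≡ 1 mod 8 ⇒ (2|1049)^3 = +1]
  = -(1049|121)    [QR: 121 ≡ 1 mod 4, sign kept]
  = -(81|121)    [1049 ≡ 81 mod 121]
  = -(121|81)    [QR: 81 ≡ 1 mod 4, sign kept]
  = -(40|81)    [121 ≡ 40 mod 81]
  = -(5|81)    [81 ≡ 1 mod 8 ⇒ (2|81)^3 = +1]
  = -(81|5)    [QR: 5 ≡ 1 mod 4, sign kept]
  = -(1|5)    [81 ≡ 1 mod 5]
  = -1    [(1|5) = 1]
Second factor (8155|5083):
(8155|5083)
  = (3072|5083)    [8155 ≡ 3072 mod 5083]
  = (3|5083)    [5083 ≡ 3 mod 8 ⇒ (2|5083)^10 = +1]
  = -(5083|3)    [QR: both ≡ 3 mod 4, sign flips]
  = -(1|3)    [5083 ≡ 1 mod 3]
  = -1    [(1|3) = 1]
Product: (-1)·(-1) = 1.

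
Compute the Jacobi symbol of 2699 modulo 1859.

(2699 / 1859)
  = (840 / 1859)    [2699 ≡ 840 mod 1859]
  = -(105 / 1859)    [1859 ≡ 3 mod 8 ⇒ (2 / 1859)^3 = -1]
  = -(1859 / 105)    [QR: 105 ≡ 1 mod 4, sign kept]
  = -(74 / 105)    [1859 ≡ 74 mod 105]
  = -(37 / 105)    [105 ≡ 1 mod 8 ⇒ (2 / 105) = +1]
  = -(105 / 37)    [QR: 37 ≡ 1 mod 4, sign kept]
  = -(31 / 37)    [105 ≡ 31 mod 37]
  = -(37 / 31)    [QR: 37 ≡ 1 mod 4, sign kept]
  = -(6 / 31)    [37 ≡ 6 mod 31]
  = -(3 / 31)    [31 ≡ 7 mod 8 ⇒ (2 / 31) = +1]
  = (31 / 3)    [QR: both ≡ 3 mod 4, sign flips]
  = (1 / 3)    [31 ≡ 1 mod 3]
  = 1    [(1 / 3) = 1]

1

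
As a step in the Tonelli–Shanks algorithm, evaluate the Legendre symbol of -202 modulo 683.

Reduce the numerator: -202 ≡ 481 (mod 683), so (-202|683) = (481|683).
481 ≡ 1 (mod 4), so quadratic reciprocity gives (481|683) = (683|481). Reduce: 683 ≡ 202 (mod 481). Now have (202|481).
Factor out 2: 202 = 2·101. Since 481 ≡ 1 (mod 8), (2|481) = +1. Now have (101|481).
101 ≡ 1 (mod 4), so quadratic reciprocity gives (101|481) = (481|101). Reduce: 481 ≡ 77 (mod 101). Now have (77|101).
77 ≡ 1 (mod 4), so quadratic reciprocity gives (77|101) = (101|77). Reduce: 101 ≡ 24 (mod 77). Now have (24|77).
Factor out 2: 24 = 2^3·3. Since 77 ≡ 5 (mod 8), (2|77) = -1, and (2|77)^3 = -1. Now have -(3|77).
77 ≡ 1 (mod 4), so quadratic reciprocity gives (3|77) = (77|3). Reduce: 77 ≡ 2 (mod 3). Now have -(2|3).
Factor out 2: 2 = 2. Since 3 ≡ 3 (mod 8), (2|3) = -1. Now have (1|3).
(1|3) = 1. Collecting the sign factors: 1.

1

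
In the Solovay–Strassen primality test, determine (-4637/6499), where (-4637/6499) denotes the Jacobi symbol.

Pull out -1: (-4637/6499) = (-1/6499)·(4637/6499). Since 6499 ≡ 3 (mod 4), (-1/6499) = -1. Now have -(4637/6499).
4637 ≡ 1 (mod 4), so quadratic reciprocity gives (4637/6499) = (6499/4637). Reduce: 6499 ≡ 1862 (mod 4637). Now have -(1862/4637).
Factor out 2: 1862 = 2·931. Since 4637 ≡ 5 (mod 8), (2/4637) = -1. Now have (931/4637).
4637 ≡ 1 (mod 4), so quadratic reciprocity gives (931/4637) = (4637/931). Reduce: 4637 ≡ 913 (mod 931). Now have (913/931).
913 ≡ 1 (mod 4), so quadratic reciprocity gives (913/931) = (931/913). Reduce: 931 ≡ 18 (mod 913). Now have (18/913).
Factor out 2: 18 = 2·9. Since 913 ≡ 1 (mod 8), (2/913) = +1. Now have (9/913).
9 ≡ 1 (mod 4), so quadratic reciprocity gives (9/913) = (913/9). Reduce: 913 ≡ 4 (mod 9). Now have (4/9).
Factor out 2: 4 = 2^2. Since 9 ≡ 1 (mod 8), (2/9) = +1, and (2/9)^2 = +1. Now have (1/9).
(1/9) = 1. Collecting the sign factors: 1.

1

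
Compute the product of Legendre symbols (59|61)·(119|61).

By multiplicativity, (59·119|61) = (59|61)·(119|61).
First factor (59|61):
61 ≡ 1 (mod 4), so quadratic reciprocity gives (59|61) = (61|59). Reduce: 61 ≡ 2 (mod 59). Now have (2|59).
Factor out 2: 2 = 2. Since 59 ≡ 3 (mod 8), (2|59) = -1. Now have -(1|59).
(1|59) = 1. Collecting the sign factors: -1.
Second factor (119|61):
Reduce the numerator: 119 ≡ 58 (mod 61), so (119|61) = (58|61).
Factor out 2: 58 = 2·29. Since 61 ≡ 5 (mod 8), (2|61) = -1. Now have -(29|61).
29 ≡ 1 (mod 4), so quadratic reciprocity gives (29|61) = (61|29). Reduce: 61 ≡ 3 (mod 29). Now have -(3|29).
29 ≡ 1 (mod 4), so quadratic reciprocity gives (3|29) = (29|3). Reduce: 29 ≡ 2 (mod 3). Now have -(2|3).
Factor out 2: 2 = 2. Since 3 ≡ 3 (mod 8), (2|3) = -1. Now have (1|3).
(1|3) = 1. Collecting the sign factors: 1.
Product: (-1)·(1) = -1.

-1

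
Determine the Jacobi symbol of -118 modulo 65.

(-118/65)
  = (12/65)    [-118 ≡ 12 mod 65]
  = (3/65)    [65 ≡ 1 mod 8 ⇒ (2/65)^2 = +1]
  = (65/3)    [QR: 65 ≡ 1 mod 4, sign kept]
  = (2/3)    [65 ≡ 2 mod 3]
  = -(1/3)    [3 ≡ 3 mod 8 ⇒ (2/3) = -1]
  = -1    [(1/3) = 1]

-1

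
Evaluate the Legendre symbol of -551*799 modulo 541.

By multiplicativity, (-551·799/541) = (-551/541)·(799/541).
First factor (-551/541):
Reduce the numerator: -551 ≡ 531 (mod 541), so (-551/541) = (531/541).
541 ≡ 1 (mod 4), so quadratic reciprocity gives (531/541) = (541/531). Reduce: 541 ≡ 10 (mod 531). Now have (10/531).
Factor out 2: 10 = 2·5. Since 531 ≡ 3 (mod 8), (2/531) = -1. Now have -(5/531).
5 ≡ 1 (mod 4), so quadratic reciprocity gives (5/531) = (531/5). Reduce: 531 ≡ 1 (mod 5). Now have -(1/5).
(1/5) = 1. Collecting the sign factors: -1.
Second factor (799/541):
Reduce the numerator: 799 ≡ 258 (mod 541), so (799/541) = (258/541).
Factor out 2: 258 = 2·129. Since 541 ≡ 5 (mod 8), (2/541) = -1. Now have -(129/541).
129 ≡ 1 (mod 4), so quadratic reciprocity gives (129/541) = (541/129). Reduce: 541 ≡ 25 (mod 129). Now have -(25/129).
25 ≡ 1 (mod 4), so quadratic reciprocity gives (25/129) = (129/25). Reduce: 129 ≡ 4 (mod 25). Now have -(4/25).
Factor out 2: 4 = 2^2. Since 25 ≡ 1 (mod 8), (2/25) = +1, and (2/25)^2 = +1. Now have -(1/25).
(1/25) = 1. Collecting the sign factors: -1.
Product: (-1)·(-1) = 1.

1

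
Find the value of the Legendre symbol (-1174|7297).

(-1174|7297)
  = (1174|7297)    [7297 ≡ 1 mod 4 ⇒ (-1|7297) = +1]
  = (587|7297)    [7297 ≡ 1 mod 8 ⇒ (2|7297) = +1]
  = (7297|587)    [QR: 7297 ≡ 1 mod 4, sign kept]
  = (253|587)    [7297 ≡ 253 mod 587]
  = (587|253)    [QR: 253 ≡ 1 mod 4, sign kept]
  = (81|253)    [587 ≡ 81 mod 253]
  = (253|81)    [QR: 81 ≡ 1 mod 4, sign kept]
  = (10|81)    [253 ≡ 10 mod 81]
  = (5|81)    [81 ≡ 1 mod 8 ⇒ (2|81) = +1]
  = (81|5)    [QR: 5 ≡ 1 mod 4, sign kept]
  = (1|5)    [81 ≡ 1 mod 5]
  = 1    [(1|5) = 1]

1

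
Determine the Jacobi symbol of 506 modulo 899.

(506/899)
  = -(253/899)    [899 ≡ 3 mod 8 ⇒ (2/899) = -1]
  = -(899/253)    [QR: 253 ≡ 1 mod 4, sign kept]
  = -(140/253)    [899 ≡ 140 mod 253]
  = -(35/253)    [253 ≡ 5 mod 8 ⇒ (2/253)^2 = +1]
  = -(253/35)    [QR: 253 ≡ 1 mod 4, sign kept]
  = -(8/35)    [253 ≡ 8 mod 35]
  = (1/35)    [35 ≡ 3 mod 8 ⇒ (2/35)^3 = -1]
  = 1    [(1/35) = 1]

1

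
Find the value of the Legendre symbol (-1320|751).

-1

(-1320|751)
  = -(1320|751)    [751 ≡ 3 mod 4 ⇒ (-1|751) = -1]
  = -(569|751)    [1320 ≡ 569 mod 751]
  = -(751|569)    [QR: 569 ≡ 1 mod 4, sign kept]
  = -(182|569)    [751 ≡ 182 mod 569]
  = -(91|569)    [569 ≡ 1 mod 8 ⇒ (2|569) = +1]
  = -(569|91)    [QR: 569 ≡ 1 mod 4, sign kept]
  = -(23|91)    [569 ≡ 23 mod 91]
  = (91|23)    [QR: both ≡ 3 mod 4, sign flips]
  = (22|23)    [91 ≡ 22 mod 23]
  = (11|23)    [23 ≡ 7 mod 8 ⇒ (2|23) = +1]
  = -(23|11)    [QR: both ≡ 3 mod 4, sign flips]
  = -(1|11)    [23 ≡ 1 mod 11]
  = -1    [(1|11) = 1]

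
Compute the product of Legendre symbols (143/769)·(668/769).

-1

By multiplicativity, (143·668/769) = (143/769)·(668/769).
First factor (143/769):
769 ≡ 1 (mod 4), so quadratic reciprocity gives (143/769) = (769/143). Reduce: 769 ≡ 54 (mod 143). Now have (54/143).
Factor out 2: 54 = 2·27. Since 143 ≡ 7 (mod 8), (2/143) = +1. Now have (27/143).
Both 27 ≡ 3 and 143 ≡ 3 (mod 4), so reciprocity gives (27/143) = -(143/27). Reduce: 143 ≡ 8 (mod 27). Now have -(8/27).
Factor out 2: 8 = 2^3. Since 27 ≡ 3 (mod 8), (2/27) = -1, and (2/27)^3 = -1. Now have (1/27).
(1/27) = 1. Collecting the sign factors: 1.
Second factor (668/769):
Factor out 2: 668 = 2^2·167. Since 769 ≡ 1 (mod 8), (2/769) = +1, and (2/769)^2 = +1. Now have (167/769).
769 ≡ 1 (mod 4), so quadratic reciprocity gives (167/769) = (769/167). Reduce: 769 ≡ 101 (mod 167). Now have (101/167).
101 ≡ 1 (mod 4), so quadratic reciprocity gives (101/167) = (167/101). Reduce: 167 ≡ 66 (mod 101). Now have (66/101).
Factor out 2: 66 = 2·33. Since 101 ≡ 5 (mod 8), (2/101) = -1. Now have -(33/101).
33 ≡ 1 (mod 4), so quadratic reciprocity gives (33/101) = (101/33). Reduce: 101 ≡ 2 (mod 33). Now have -(2/33).
Factor out 2: 2 = 2. Since 33 ≡ 1 (mod 8), (2/33) = +1. Now have -(1/33).
(1/33) = 1. Collecting the sign factors: -1.
Product: (1)·(-1) = -1.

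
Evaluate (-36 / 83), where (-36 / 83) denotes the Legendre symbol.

(-36 / 83)
  = (47 / 83)    [-36 ≡ 47 mod 83]
  = -(83 / 47)    [QR: both ≡ 3 mod 4, sign flips]
  = -(36 / 47)    [83 ≡ 36 mod 47]
  = -(9 / 47)    [47 ≡ 7 mod 8 ⇒ (2 / 47)^2 = +1]
  = -(47 / 9)    [QR: 9 ≡ 1 mod 4, sign kept]
  = -(2 / 9)    [47 ≡ 2 mod 9]
  = -(1 / 9)    [9 ≡ 1 mod 8 ⇒ (2 / 9) = +1]
  = -1    [(1 / 9) = 1]

-1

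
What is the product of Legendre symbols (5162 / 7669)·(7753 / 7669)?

1

By multiplicativity, (5162·7753 / 7669) = (5162 / 7669)·(7753 / 7669).
First factor (5162 / 7669):
Factor out 2: 5162 = 2·2581. Since 7669 ≡ 5 (mod 8), (2 / 7669) = -1. Now have -(2581 / 7669).
2581 ≡ 1 (mod 4), so quadratic reciprocity gives (2581 / 7669) = (7669 / 2581). Reduce: 7669 ≡ 2507 (mod 2581). Now have -(2507 / 2581).
2581 ≡ 1 (mod 4), so quadratic reciprocity gives (2507 / 2581) = (2581 / 2507). Reduce: 2581 ≡ 74 (mod 2507). Now have -(74 / 2507).
Factor out 2: 74 = 2·37. Since 2507 ≡ 3 (mod 8), (2 / 2507) = -1. Now have (37 / 2507).
37 ≡ 1 (mod 4), so quadratic reciprocity gives (37 / 2507) = (2507 / 37). Reduce: 2507 ≡ 28 (mod 37). Now have (28 / 37).
Factor out 2: 28 = 2^2·7. Since 37 ≡ 5 (mod 8), (2 / 37) = -1, and (2 / 37)^2 = +1. Now have (7 / 37).
37 ≡ 1 (mod 4), so quadratic reciprocity gives (7 / 37) = (37 / 7). Reduce: 37 ≡ 2 (mod 7). Now have (2 / 7).
Factor out 2: 2 = 2. Since 7 ≡ 7 (mod 8), (2 / 7) = +1. Now have (1 / 7).
(1 / 7) = 1. Collecting the sign factors: 1.
Second factor (7753 / 7669):
Reduce the numerator: 7753 ≡ 84 (mod 7669), so (7753 / 7669) = (84 / 7669).
Factor out 2: 84 = 2^2·21. Since 7669 ≡ 5 (mod 8), (2 / 7669) = -1, and (2 / 7669)^2 = +1. Now have (21 / 7669).
21 ≡ 1 (mod 4), so quadratic reciprocity gives (21 / 7669) = (7669 / 21). Reduce: 7669 ≡ 4 (mod 21). Now have (4 / 21).
Factor out 2: 4 = 2^2. Since 21 ≡ 5 (mod 8), (2 / 21) = -1, and (2 / 21)^2 = +1. Now have (1 / 21).
(1 / 21) = 1. Collecting the sign factors: 1.
Product: (1)·(1) = 1.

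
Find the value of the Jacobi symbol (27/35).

1

Both 27 ≡ 3 and 35 ≡ 3 (mod 4), so reciprocity gives (27/35) = -(35/27). Reduce: 35 ≡ 8 (mod 27). Now have -(8/27).
Factor out 2: 8 = 2^3. Since 27 ≡ 3 (mod 8), (2/27) = -1, and (2/27)^3 = -1. Now have (1/27).
(1/27) = 1. Collecting the sign factors: 1.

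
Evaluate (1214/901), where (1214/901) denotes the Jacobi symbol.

1

(1214/901)
  = (313/901)    [1214 ≡ 313 mod 901]
  = (901/313)    [QR: 313 ≡ 1 mod 4, sign kept]
  = (275/313)    [901 ≡ 275 mod 313]
  = (313/275)    [QR: 313 ≡ 1 mod 4, sign kept]
  = (38/275)    [313 ≡ 38 mod 275]
  = -(19/275)    [275 ≡ 3 mod 8 ⇒ (2/275) = -1]
  = (275/19)    [QR: both ≡ 3 mod 4, sign flips]
  = (9/19)    [275 ≡ 9 mod 19]
  = (19/9)    [QR: 9 ≡ 1 mod 4, sign kept]
  = (1/9)    [19 ≡ 1 mod 9]
  = 1    [(1/9) = 1]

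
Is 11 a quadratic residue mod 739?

yes

(11/739)
  = -(739/11)    [QR: both ≡ 3 mod 4, sign flips]
  = -(2/11)    [739 ≡ 2 mod 11]
  = (1/11)    [11 ≡ 3 mod 8 ⇒ (2/11) = -1]
  = 1    [(1/11) = 1]
The Legendre symbol is 1, so x^2 ≡ 11 (mod 739) has solution.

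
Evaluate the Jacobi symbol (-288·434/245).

0

By multiplicativity, (-288·434/245) = (-288/245)·(434/245).
First factor (-288/245):
Reduce the numerator: -288 ≡ 202 (mod 245), so (-288/245) = (202/245).
Factor out 2: 202 = 2·101. Since 245 ≡ 5 (mod 8), (2/245) = -1. Now have -(101/245).
101 ≡ 1 (mod 4), so quadratic reciprocity gives (101/245) = (245/101). Reduce: 245 ≡ 43 (mod 101). Now have -(43/101).
101 ≡ 1 (mod 4), so quadratic reciprocity gives (43/101) = (101/43). Reduce: 101 ≡ 15 (mod 43). Now have -(15/43).
Both 15 ≡ 3 and 43 ≡ 3 (mod 4), so reciprocity gives (15/43) = -(43/15). Reduce: 43 ≡ 13 (mod 15). Now have (13/15).
13 ≡ 1 (mod 4), so quadratic reciprocity gives (13/15) = (15/13). Reduce: 15 ≡ 2 (mod 13). Now have (2/13).
Factor out 2: 2 = 2. Since 13 ≡ 5 (mod 8), (2/13) = -1. Now have -(1/13).
(1/13) = 1. Collecting the sign factors: -1.
Second factor (434/245):
Reduce the numerator: 434 ≡ 189 (mod 245), so (434/245) = (189/245).
189 ≡ 1 (mod 4), so quadratic reciprocity gives (189/245) = (245/189). Reduce: 245 ≡ 56 (mod 189). Now have (56/189).
Factor out 2: 56 = 2^3·7. Since 189 ≡ 5 (mod 8), (2/189) = -1, and (2/189)^3 = -1. Now have -(7/189).
189 ≡ 1 (mod 4), so quadratic reciprocity gives (7/189) = (189/7). Reduce: 189 ≡ 0 (mod 7). Now have -(0/7).
The numerator is now 0 with denominator 7 > 1: the symbol is 0.
Product: (-1)·(0) = 0.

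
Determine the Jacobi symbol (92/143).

1

(92/143)
  = (23/143)    [143 ≡ 7 mod 8 ⇒ (2/143)^2 = +1]
  = -(143/23)    [QR: both ≡ 3 mod 4, sign flips]
  = -(5/23)    [143 ≡ 5 mod 23]
  = -(23/5)    [QR: 5 ≡ 1 mod 4, sign kept]
  = -(3/5)    [23 ≡ 3 mod 5]
  = -(5/3)    [QR: 5 ≡ 1 mod 4, sign kept]
  = -(2/3)    [5 ≡ 2 mod 3]
  = (1/3)    [3 ≡ 3 mod 8 ⇒ (2/3) = -1]
  = 1    [(1/3) = 1]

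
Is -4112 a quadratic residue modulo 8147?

Pull out -1: (-4112/8147) = (-1/8147)·(4112/8147). Since 8147 ≡ 3 (mod 4), (-1/8147) = -1. Now have -(4112/8147).
Factor out 2: 4112 = 2^4·257. Since 8147 ≡ 3 (mod 8), (2/8147) = -1, and (2/8147)^4 = +1. Now have -(257/8147).
257 ≡ 1 (mod 4), so quadratic reciprocity gives (257/8147) = (8147/257). Reduce: 8147 ≡ 180 (mod 257). Now have -(180/257).
Factor out 2: 180 = 2^2·45. Since 257 ≡ 1 (mod 8), (2/257) = +1, and (2/257)^2 = +1. Now have -(45/257).
45 ≡ 1 (mod 4), so quadratic reciprocity gives (45/257) = (257/45). Reduce: 257 ≡ 32 (mod 45). Now have -(32/45).
Factor out 2: 32 = 2^5. Since 45 ≡ 5 (mod 8), (2/45) = -1, and (2/45)^5 = -1. Now have (1/45).
(1/45) = 1. Collecting the sign factors: 1.
(-4112/8147) = 1, and 8147 is prime, so -4112 is a quadratic residue mod 8147.

yes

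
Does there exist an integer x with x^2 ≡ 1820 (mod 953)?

no

(1820|953)
  = (867|953)    [1820 ≡ 867 mod 953]
  = (953|867)    [QR: 953 ≡ 1 mod 4, sign kept]
  = (86|867)    [953 ≡ 86 mod 867]
  = -(43|867)    [867 ≡ 3 mod 8 ⇒ (2|867) = -1]
  = (867|43)    [QR: both ≡ 3 mod 4, sign flips]
  = (7|43)    [867 ≡ 7 mod 43]
  = -(43|7)    [QR: both ≡ 3 mod 4, sign flips]
  = -(1|7)    [43 ≡ 1 mod 7]
  = -1    [(1|7) = 1]
(1820|953) = -1, and 953 is prime, so 1820 is not a quadratic residue mod 953.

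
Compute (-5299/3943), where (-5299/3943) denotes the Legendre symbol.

(-5299/3943)
  = (2587/3943)    [-5299 ≡ 2587 mod 3943]
  = -(3943/2587)    [QR: both ≡ 3 mod 4, sign flips]
  = -(1356/2587)    [3943 ≡ 1356 mod 2587]
  = -(339/2587)    [2587 ≡ 3 mod 8 ⇒ (2/2587)^2 = +1]
  = (2587/339)    [QR: both ≡ 3 mod 4, sign flips]
  = (214/339)    [2587 ≡ 214 mod 339]
  = -(107/339)    [339 ≡ 3 mod 8 ⇒ (2/339) = -1]
  = (339/107)    [QR: both ≡ 3 mod 4, sign flips]
  = (18/107)    [339 ≡ 18 mod 107]
  = -(9/107)    [107 ≡ 3 mod 8 ⇒ (2/107) = -1]
  = -(107/9)    [QR: 9 ≡ 1 mod 4, sign kept]
  = -(8/9)    [107 ≡ 8 mod 9]
  = -(1/9)    [9 ≡ 1 mod 8 ⇒ (2/9)^3 = +1]
  = -1    [(1/9) = 1]

-1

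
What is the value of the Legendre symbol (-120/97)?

-1

(-120/97)
  = (120/97)    [97 ≡ 1 mod 4 ⇒ (-1/97) = +1]
  = (23/97)    [120 ≡ 23 mod 97]
  = (97/23)    [QR: 97 ≡ 1 mod 4, sign kept]
  = (5/23)    [97 ≡ 5 mod 23]
  = (23/5)    [QR: 5 ≡ 1 mod 4, sign kept]
  = (3/5)    [23 ≡ 3 mod 5]
  = (5/3)    [QR: 5 ≡ 1 mod 4, sign kept]
  = (2/3)    [5 ≡ 2 mod 3]
  = -(1/3)    [3 ≡ 3 mod 8 ⇒ (2/3) = -1]
  = -1    [(1/3) = 1]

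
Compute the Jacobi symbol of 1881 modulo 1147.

1

(1881/1147)
  = (734/1147)    [1881 ≡ 734 mod 1147]
  = -(367/1147)    [1147 ≡ 3 mod 8 ⇒ (2/1147) = -1]
  = (1147/367)    [QR: both ≡ 3 mod 4, sign flips]
  = (46/367)    [1147 ≡ 46 mod 367]
  = (23/367)    [367 ≡ 7 mod 8 ⇒ (2/367) = +1]
  = -(367/23)    [QR: both ≡ 3 mod 4, sign flips]
  = -(22/23)    [367 ≡ 22 mod 23]
  = -(11/23)    [23 ≡ 7 mod 8 ⇒ (2/23) = +1]
  = (23/11)    [QR: both ≡ 3 mod 4, sign flips]
  = (1/11)    [23 ≡ 1 mod 11]
  = 1    [(1/11) = 1]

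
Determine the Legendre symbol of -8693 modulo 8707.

Pull out -1: (-8693|8707) = (-1|8707)·(8693|8707). Since 8707 ≡ 3 (mod 4), (-1|8707) = -1. Now have -(8693|8707).
8693 ≡ 1 (mod 4), so quadratic reciprocity gives (8693|8707) = (8707|8693). Reduce: 8707 ≡ 14 (mod 8693). Now have -(14|8693).
Factor out 2: 14 = 2·7. Since 8693 ≡ 5 (mod 8), (2|8693) = -1. Now have (7|8693).
8693 ≡ 1 (mod 4), so quadratic reciprocity gives (7|8693) = (8693|7). Reduce: 8693 ≡ 6 (mod 7). Now have (6|7).
Factor out 2: 6 = 2·3. Since 7 ≡ 7 (mod 8), (2|7) = +1. Now have (3|7).
Both 3 ≡ 3 and 7 ≡ 3 (mod 4), so reciprocity gives (3|7) = -(7|3). Reduce: 7 ≡ 1 (mod 3). Now have -(1|3).
(1|3) = 1. Collecting the sign factors: -1.

-1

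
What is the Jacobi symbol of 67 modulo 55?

(67|55)
  = (12|55)    [67 ≡ 12 mod 55]
  = (3|55)    [55 ≡ 7 mod 8 ⇒ (2|55)^2 = +1]
  = -(55|3)    [QR: both ≡ 3 mod 4, sign flips]
  = -(1|3)    [55 ≡ 1 mod 3]
  = -1    [(1|3) = 1]

-1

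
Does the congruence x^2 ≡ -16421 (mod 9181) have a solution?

yes

(-16421/9181)
  = (16421/9181)    [9181 ≡ 1 mod 4 ⇒ (-1/9181) = +1]
  = (7240/9181)    [16421 ≡ 7240 mod 9181]
  = -(905/9181)    [9181 ≡ 5 mod 8 ⇒ (2/9181)^3 = -1]
  = -(9181/905)    [QR: 905 ≡ 1 mod 4, sign kept]
  = -(131/905)    [9181 ≡ 131 mod 905]
  = -(905/131)    [QR: 905 ≡ 1 mod 4, sign kept]
  = -(119/131)    [905 ≡ 119 mod 131]
  = (131/119)    [QR: both ≡ 3 mod 4, sign flips]
  = (12/119)    [131 ≡ 12 mod 119]
  = (3/119)    [119 ≡ 7 mod 8 ⇒ (2/119)^2 = +1]
  = -(119/3)    [QR: both ≡ 3 mod 4, sign flips]
  = -(2/3)    [119 ≡ 2 mod 3]
  = (1/3)    [3 ≡ 3 mod 8 ⇒ (2/3) = -1]
  = 1    [(1/3) = 1]
The Legendre symbol is 1, so x^2 ≡ -16421 (mod 9181) has solution.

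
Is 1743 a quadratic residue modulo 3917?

no

3917 ≡ 1 (mod 4), so quadratic reciprocity gives (1743/3917) = (3917/1743). Reduce: 3917 ≡ 431 (mod 1743). Now have (431/1743).
Both 431 ≡ 3 and 1743 ≡ 3 (mod 4), so reciprocity gives (431/1743) = -(1743/431). Reduce: 1743 ≡ 19 (mod 431). Now have -(19/431).
Both 19 ≡ 3 and 431 ≡ 3 (mod 4), so reciprocity gives (19/431) = -(431/19). Reduce: 431 ≡ 13 (mod 19). Now have (13/19).
13 ≡ 1 (mod 4), so quadratic reciprocity gives (13/19) = (19/13). Reduce: 19 ≡ 6 (mod 13). Now have (6/13).
Factor out 2: 6 = 2·3. Since 13 ≡ 5 (mod 8), (2/13) = -1. Now have -(3/13).
13 ≡ 1 (mod 4), so quadratic reciprocity gives (3/13) = (13/3). Reduce: 13 ≡ 1 (mod 3). Now have -(1/3).
(1/3) = 1. Collecting the sign factors: -1.
The Legendre symbol is -1, so x^2 ≡ 1743 (mod 3917) has no solution.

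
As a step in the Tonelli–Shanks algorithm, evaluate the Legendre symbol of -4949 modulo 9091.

Pull out -1: (-4949/9091) = (-1/9091)·(4949/9091). Since 9091 ≡ 3 (mod 4), (-1/9091) = -1. Now have -(4949/9091).
4949 ≡ 1 (mod 4), so quadratic reciprocity gives (4949/9091) = (9091/4949). Reduce: 9091 ≡ 4142 (mod 4949). Now have -(4142/4949).
Factor out 2: 4142 = 2·2071. Since 4949 ≡ 5 (mod 8), (2/4949) = -1. Now have (2071/4949).
4949 ≡ 1 (mod 4), so quadratic reciprocity gives (2071/4949) = (4949/2071). Reduce: 4949 ≡ 807 (mod 2071). Now have (807/2071).
Both 807 ≡ 3 and 2071 ≡ 3 (mod 4), so reciprocity gives (807/2071) = -(2071/807). Reduce: 2071 ≡ 457 (mod 807). Now have -(457/807).
457 ≡ 1 (mod 4), so quadratic reciprocity gives (457/807) = (807/457). Reduce: 807 ≡ 350 (mod 457). Now have -(350/457).
Factor out 2: 350 = 2·175. Since 457 ≡ 1 (mod 8), (2/457) = +1. Now have -(175/457).
457 ≡ 1 (mod 4), so quadratic reciprocity gives (175/457) = (457/175). Reduce: 457 ≡ 107 (mod 175). Now have -(107/175).
Both 107 ≡ 3 and 175 ≡ 3 (mod 4), so reciprocity gives (107/175) = -(175/107). Reduce: 175 ≡ 68 (mod 107). Now have (68/107).
Factor out 2: 68 = 2^2·17. Since 107 ≡ 3 (mod 8), (2/107) = -1, and (2/107)^2 = +1. Now have (17/107).
17 ≡ 1 (mod 4), so quadratic reciprocity gives (17/107) = (107/17). Reduce: 107 ≡ 5 (mod 17). Now have (5/17).
5 ≡ 1 (mod 4), so quadratic reciprocity gives (5/17) = (17/5). Reduce: 17 ≡ 2 (mod 5). Now have (2/5).
Factor out 2: 2 = 2. Since 5 ≡ 5 (mod 8), (2/5) = -1. Now have -(1/5).
(1/5) = 1. Collecting the sign factors: -1.

-1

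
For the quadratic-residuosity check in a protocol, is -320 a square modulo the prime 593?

no

(-320|593)
  = (320|593)    [593 ≡ 1 mod 4 ⇒ (-1|593) = +1]
  = (5|593)    [593 ≡ 1 mod 8 ⇒ (2|593)^6 = +1]
  = (593|5)    [QR: 5 ≡ 1 mod 4, sign kept]
  = (3|5)    [593 ≡ 3 mod 5]
  = (5|3)    [QR: 5 ≡ 1 mod 4, sign kept]
  = (2|3)    [5 ≡ 2 mod 3]
  = -(1|3)    [3 ≡ 3 mod 8 ⇒ (2|3) = -1]
  = -1    [(1|3) = 1]
(-320|593) = -1, and 593 is prime, so -320 is not a quadratic residue mod 593.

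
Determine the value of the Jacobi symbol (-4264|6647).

(-4264|6647)
  = (2383|6647)    [-4264 ≡ 2383 mod 6647]
  = -(6647|2383)    [QR: both ≡ 3 mod 4, sign flips]
  = -(1881|2383)    [6647 ≡ 1881 mod 2383]
  = -(2383|1881)    [QR: 1881 ≡ 1 mod 4, sign kept]
  = -(502|1881)    [2383 ≡ 502 mod 1881]
  = -(251|1881)    [1881 ≡ 1 mod 8 ⇒ (2|1881) = +1]
  = -(1881|251)    [QR: 1881 ≡ 1 mod 4, sign kept]
  = -(124|251)    [1881 ≡ 124 mod 251]
  = -(31|251)    [251 ≡ 3 mod 8 ⇒ (2|251)^2 = +1]
  = (251|31)    [QR: both ≡ 3 mod 4, sign flips]
  = (3|31)    [251 ≡ 3 mod 31]
  = -(31|3)    [QR: both ≡ 3 mod 4, sign flips]
  = -(1|3)    [31 ≡ 1 mod 3]
  = -1    [(1|3) = 1]

-1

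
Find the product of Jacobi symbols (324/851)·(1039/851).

By multiplicativity, (324·1039/851) = (324/851)·(1039/851).
First factor (324/851):
(324/851)
  = (81/851)    [851 ≡ 3 mod 8 ⇒ (2/851)^2 = +1]
  = (851/81)    [QR: 81 ≡ 1 mod 4, sign kept]
  = (41/81)    [851 ≡ 41 mod 81]
  = (81/41)    [QR: 41 ≡ 1 mod 4, sign kept]
  = (40/41)    [81 ≡ 40 mod 41]
  = (5/41)    [41 ≡ 1 mod 8 ⇒ (2/41)^3 = +1]
  = (41/5)    [QR: 5 ≡ 1 mod 4, sign kept]
  = (1/5)    [41 ≡ 1 mod 5]
  = 1    [(1/5) = 1]
Second factor (1039/851):
(1039/851)
  = (188/851)    [1039 ≡ 188 mod 851]
  = (47/851)    [851 ≡ 3 mod 8 ⇒ (2/851)^2 = +1]
  = -(851/47)    [QR: both ≡ 3 mod 4, sign flips]
  = -(5/47)    [851 ≡ 5 mod 47]
  = -(47/5)    [QR: 5 ≡ 1 mod 4, sign kept]
  = -(2/5)    [47 ≡ 2 mod 5]
  = (1/5)    [5 ≡ 5 mod 8 ⇒ (2/5) = -1]
  = 1    [(1/5) = 1]
Product: (1)·(1) = 1.

1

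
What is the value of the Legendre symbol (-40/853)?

1

Pull out -1: (-40/853) = (-1/853)·(40/853). Since 853 ≡ 1 (mod 4), (-1/853) = +1. Now have (40/853).
Factor out 2: 40 = 2^3·5. Since 853 ≡ 5 (mod 8), (2/853) = -1, and (2/853)^3 = -1. Now have -(5/853).
5 ≡ 1 (mod 4), so quadratic reciprocity gives (5/853) = (853/5). Reduce: 853 ≡ 3 (mod 5). Now have -(3/5).
5 ≡ 1 (mod 4), so quadratic reciprocity gives (3/5) = (5/3). Reduce: 5 ≡ 2 (mod 3). Now have -(2/3).
Factor out 2: 2 = 2. Since 3 ≡ 3 (mod 8), (2/3) = -1. Now have (1/3).
(1/3) = 1. Collecting the sign factors: 1.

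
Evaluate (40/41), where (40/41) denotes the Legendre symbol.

1

(40/41)
  = (5/41)    [41 ≡ 1 mod 8 ⇒ (2/41)^3 = +1]
  = (41/5)    [QR: 5 ≡ 1 mod 4, sign kept]
  = (1/5)    [41 ≡ 1 mod 5]
  = 1    [(1/5) = 1]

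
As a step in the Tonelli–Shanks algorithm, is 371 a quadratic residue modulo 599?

Both 371 ≡ 3 and 599 ≡ 3 (mod 4), so reciprocity gives (371/599) = -(599/371). Reduce: 599 ≡ 228 (mod 371). Now have -(228/371).
Factor out 2: 228 = 2^2·57. Since 371 ≡ 3 (mod 8), (2/371) = -1, and (2/371)^2 = +1. Now have -(57/371).
57 ≡ 1 (mod 4), so quadratic reciprocity gives (57/371) = (371/57). Reduce: 371 ≡ 29 (mod 57). Now have -(29/57).
29 ≡ 1 (mod 4), so quadratic reciprocity gives (29/57) = (57/29). Reduce: 57 ≡ 28 (mod 29). Now have -(28/29).
Factor out 2: 28 = 2^2·7. Since 29 ≡ 5 (mod 8), (2/29) = -1, and (2/29)^2 = +1. Now have -(7/29).
29 ≡ 1 (mod 4), so quadratic reciprocity gives (7/29) = (29/7). Reduce: 29 ≡ 1 (mod 7). Now have -(1/7).
(1/7) = 1. Collecting the sign factors: -1.
The Legendre symbol is -1, so x^2 ≡ 371 (mod 599) has no solution.

no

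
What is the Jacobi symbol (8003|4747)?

(8003|4747)
  = (3256|4747)    [8003 ≡ 3256 mod 4747]
  = -(407|4747)    [4747 ≡ 3 mod 8 ⇒ (2|4747)^3 = -1]
  = (4747|407)    [QR: both ≡ 3 mod 4, sign flips]
  = (270|407)    [4747 ≡ 270 mod 407]
  = (135|407)    [407 ≡ 7 mod 8 ⇒ (2|407) = +1]
  = -(407|135)    [QR: both ≡ 3 mod 4, sign flips]
  = -(2|135)    [407 ≡ 2 mod 135]
  = -(1|135)    [135 ≡ 7 mod 8 ⇒ (2|135) = +1]
  = -1    [(1|135) = 1]

-1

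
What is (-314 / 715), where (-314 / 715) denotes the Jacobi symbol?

-1

(-314 / 715)
  = (401 / 715)    [-314 ≡ 401 mod 715]
  = (715 / 401)    [QR: 401 ≡ 1 mod 4, sign kept]
  = (314 / 401)    [715 ≡ 314 mod 401]
  = (157 / 401)    [401 ≡ 1 mod 8 ⇒ (2 / 401) = +1]
  = (401 / 157)    [QR: 157 ≡ 1 mod 4, sign kept]
  = (87 / 157)    [401 ≡ 87 mod 157]
  = (157 / 87)    [QR: 157 ≡ 1 mod 4, sign kept]
  = (70 / 87)    [157 ≡ 70 mod 87]
  = (35 / 87)    [87 ≡ 7 mod 8 ⇒ (2 / 87) = +1]
  = -(87 / 35)    [QR: both ≡ 3 mod 4, sign flips]
  = -(17 / 35)    [87 ≡ 17 mod 35]
  = -(35 / 17)    [QR: 17 ≡ 1 mod 4, sign kept]
  = -(1 / 17)    [35 ≡ 1 mod 17]
  = -1    [(1 / 17) = 1]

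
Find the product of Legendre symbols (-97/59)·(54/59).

-1

By multiplicativity, (-97·54/59) = (-97/59)·(54/59).
First factor (-97/59):
(-97/59)
  = (21/59)    [-97 ≡ 21 mod 59]
  = (59/21)    [QR: 21 ≡ 1 mod 4, sign kept]
  = (17/21)    [59 ≡ 17 mod 21]
  = (21/17)    [QR: 17 ≡ 1 mod 4, sign kept]
  = (4/17)    [21 ≡ 4 mod 17]
  = (1/17)    [17 ≡ 1 mod 8 ⇒ (2/17)^2 = +1]
  = 1    [(1/17) = 1]
Second factor (54/59):
(54/59)
  = -(27/59)    [59 ≡ 3 mod 8 ⇒ (2/59) = -1]
  = (59/27)    [QR: both ≡ 3 mod 4, sign flips]
  = (5/27)    [59 ≡ 5 mod 27]
  = (27/5)    [QR: 5 ≡ 1 mod 4, sign kept]
  = (2/5)    [27 ≡ 2 mod 5]
  = -(1/5)    [5 ≡ 5 mod 8 ⇒ (2/5) = -1]
  = -1    [(1/5) = 1]
Product: (1)·(-1) = -1.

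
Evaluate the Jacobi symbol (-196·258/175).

By multiplicativity, (-196·258/175) = (-196/175)·(258/175).
First factor (-196/175):
(-196/175)
  = -(196/175)    [175 ≡ 3 mod 4 ⇒ (-1/175) = -1]
  = -(21/175)    [196 ≡ 21 mod 175]
  = -(175/21)    [QR: 21 ≡ 1 mod 4, sign kept]
  = -(7/21)    [175 ≡ 7 mod 21]
  = -(21/7)    [QR: 21 ≡ 1 mod 4, sign kept]
  = -(0/7)    [21 ≡ 0 mod 7]
  = 0    [numerator 0, gcd > 1]
Second factor (258/175):
(258/175)
  = (83/175)    [258 ≡ 83 mod 175]
  = -(175/83)    [QR: both ≡ 3 mod 4, sign flips]
  = -(9/83)    [175 ≡ 9 mod 83]
  = -(83/9)    [QR: 9 ≡ 1 mod 4, sign kept]
  = -(2/9)    [83 ≡ 2 mod 9]
  = -(1/9)    [9 ≡ 1 mod 8 ⇒ (2/9) = +1]
  = -1    [(1/9) = 1]
Product: (0)·(-1) = 0.

0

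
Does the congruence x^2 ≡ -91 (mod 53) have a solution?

yes

Reduce the numerator: -91 ≡ 15 (mod 53), so (-91|53) = (15|53).
53 ≡ 1 (mod 4), so quadratic reciprocity gives (15|53) = (53|15). Reduce: 53 ≡ 8 (mod 15). Now have (8|15).
Factor out 2: 8 = 2^3. Since 15 ≡ 7 (mod 8), (2|15) = +1, and (2|15)^3 = +1. Now have (1|15).
(1|15) = 1. Collecting the sign factors: 1.
(-91|53) = 1, and 53 is prime, so -91 is a quadratic residue mod 53.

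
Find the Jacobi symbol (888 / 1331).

-1

(888 / 1331)
  = -(111 / 1331)    [1331 ≡ 3 mod 8 ⇒ (2 / 1331)^3 = -1]
  = (1331 / 111)    [QR: both ≡ 3 mod 4, sign flips]
  = (110 / 111)    [1331 ≡ 110 mod 111]
  = (55 / 111)    [111 ≡ 7 mod 8 ⇒ (2 / 111) = +1]
  = -(111 / 55)    [QR: both ≡ 3 mod 4, sign flips]
  = -(1 / 55)    [111 ≡ 1 mod 55]
  = -1    [(1 / 55) = 1]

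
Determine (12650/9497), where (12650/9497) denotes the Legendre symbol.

Reduce the numerator: 12650 ≡ 3153 (mod 9497), so (12650/9497) = (3153/9497).
3153 ≡ 1 (mod 4), so quadratic reciprocity gives (3153/9497) = (9497/3153). Reduce: 9497 ≡ 38 (mod 3153). Now have (38/3153).
Factor out 2: 38 = 2·19. Since 3153 ≡ 1 (mod 8), (2/3153) = +1. Now have (19/3153).
3153 ≡ 1 (mod 4), so quadratic reciprocity gives (19/3153) = (3153/19). Reduce: 3153 ≡ 18 (mod 19). Now have (18/19).
Factor out 2: 18 = 2·9. Since 19 ≡ 3 (mod 8), (2/19) = -1. Now have -(9/19).
9 ≡ 1 (mod 4), so quadratic reciprocity gives (9/19) = (19/9). Reduce: 19 ≡ 1 (mod 9). Now have -(1/9).
(1/9) = 1. Collecting the sign factors: -1.

-1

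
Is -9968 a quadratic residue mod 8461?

yes

Reduce the numerator: -9968 ≡ 6954 (mod 8461), so (-9968/8461) = (6954/8461).
Factor out 2: 6954 = 2·3477. Since 8461 ≡ 5 (mod 8), (2/8461) = -1. Now have -(3477/8461).
3477 ≡ 1 (mod 4), so quadratic reciprocity gives (3477/8461) = (8461/3477). Reduce: 8461 ≡ 1507 (mod 3477). Now have -(1507/3477).
3477 ≡ 1 (mod 4), so quadratic reciprocity gives (1507/3477) = (3477/1507). Reduce: 3477 ≡ 463 (mod 1507). Now have -(463/1507).
Both 463 ≡ 3 and 1507 ≡ 3 (mod 4), so reciprocity gives (463/1507) = -(1507/463). Reduce: 1507 ≡ 118 (mod 463). Now have (118/463).
Factor out 2: 118 = 2·59. Since 463 ≡ 7 (mod 8), (2/463) = +1. Now have (59/463).
Both 59 ≡ 3 and 463 ≡ 3 (mod 4), so reciprocity gives (59/463) = -(463/59). Reduce: 463 ≡ 50 (mod 59). Now have -(50/59).
Factor out 2: 50 = 2·25. Since 59 ≡ 3 (mod 8), (2/59) = -1. Now have (25/59).
25 ≡ 1 (mod 4), so quadratic reciprocity gives (25/59) = (59/25). Reduce: 59 ≡ 9 (mod 25). Now have (9/25).
9 ≡ 1 (mod 4), so quadratic reciprocity gives (9/25) = (25/9). Reduce: 25 ≡ 7 (mod 9). Now have (7/9).
9 ≡ 1 (mod 4), so quadratic reciprocity gives (7/9) = (9/7). Reduce: 9 ≡ 2 (mod 7). Now have (2/7).
Factor out 2: 2 = 2. Since 7 ≡ 7 (mod 8), (2/7) = +1. Now have (1/7).
(1/7) = 1. Collecting the sign factors: 1.
(-9968/8461) = 1, and 8461 is prime, so -9968 is a quadratic residue mod 8461.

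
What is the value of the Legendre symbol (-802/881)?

-1

Pull out -1: (-802/881) = (-1/881)·(802/881). Since 881 ≡ 1 (mod 4), (-1/881) = +1. Now have (802/881).
Factor out 2: 802 = 2·401. Since 881 ≡ 1 (mod 8), (2/881) = +1. Now have (401/881).
401 ≡ 1 (mod 4), so quadratic reciprocity gives (401/881) = (881/401). Reduce: 881 ≡ 79 (mod 401). Now have (79/401).
401 ≡ 1 (mod 4), so quadratic reciprocity gives (79/401) = (401/79). Reduce: 401 ≡ 6 (mod 79). Now have (6/79).
Factor out 2: 6 = 2·3. Since 79 ≡ 7 (mod 8), (2/79) = +1. Now have (3/79).
Both 3 ≡ 3 and 79 ≡ 3 (mod 4), so reciprocity gives (3/79) = -(79/3). Reduce: 79 ≡ 1 (mod 3). Now have -(1/3).
(1/3) = 1. Collecting the sign factors: -1.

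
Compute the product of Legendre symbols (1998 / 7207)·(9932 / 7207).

-1

By multiplicativity, (1998·9932 / 7207) = (1998 / 7207)·(9932 / 7207).
First factor (1998 / 7207):
Factor out 2: 1998 = 2·999. Since 7207 ≡ 7 (mod 8), (2 / 7207) = +1. Now have (999 / 7207).
Both 999 ≡ 3 and 7207 ≡ 3 (mod 4), so reciprocity gives (999 / 7207) = -(7207 / 999). Reduce: 7207 ≡ 214 (mod 999). Now have -(214 / 999).
Factor out 2: 214 = 2·107. Since 999 ≡ 7 (mod 8), (2 / 999) = +1. Now have -(107 / 999).
Both 107 ≡ 3 and 999 ≡ 3 (mod 4), so reciprocity gives (107 / 999) = -(999 / 107). Reduce: 999 ≡ 36 (mod 107). Now have (36 / 107).
Factor out 2: 36 = 2^2·9. Since 107 ≡ 3 (mod 8), (2 / 107) = -1, and (2 / 107)^2 = +1. Now have (9 / 107).
9 ≡ 1 (mod 4), so quadratic reciprocity gives (9 / 107) = (107 / 9). Reduce: 107 ≡ 8 (mod 9). Now have (8 / 9).
Factor out 2: 8 = 2^3. Since 9 ≡ 1 (mod 8), (2 / 9) = +1, and (2 / 9)^3 = +1. Now have (1 / 9).
(1 / 9) = 1. Collecting the sign factors: 1.
Second factor (9932 / 7207):
Reduce the numerator: 9932 ≡ 2725 (mod 7207), so (9932 / 7207) = (2725 / 7207).
2725 ≡ 1 (mod 4), so quadratic reciprocity gives (2725 / 7207) = (7207 / 2725). Reduce: 7207 ≡ 1757 (mod 2725). Now have (1757 / 2725).
1757 ≡ 1 (mod 4), so quadratic reciprocity gives (1757 / 2725) = (2725 / 1757). Reduce: 2725 ≡ 968 (mod 1757). Now have (968 / 1757).
Factor out 2: 968 = 2^3·121. Since 1757 ≡ 5 (mod 8), (2 / 1757) = -1, and (2 / 1757)^3 = -1. Now have -(121 / 1757).
121 ≡ 1 (mod 4), so quadratic reciprocity gives (121 / 1757) = (1757 / 121). Reduce: 1757 ≡ 63 (mod 121). Now have -(63 / 121).
121 ≡ 1 (mod 4), so quadratic reciprocity gives (63 / 121) = (121 / 63). Reduce: 121 ≡ 58 (mod 63). Now have -(58 / 63).
Factor out 2: 58 = 2·29. Since 63 ≡ 7 (mod 8), (2 / 63) = +1. Now have -(29 / 63).
29 ≡ 1 (mod 4), so quadratic reciprocity gives (29 / 63) = (63 / 29). Reduce: 63 ≡ 5 (mod 29). Now have -(5 / 29).
5 ≡ 1 (mod 4), so quadratic reciprocity gives (5 / 29) = (29 / 5). Reduce: 29 ≡ 4 (mod 5). Now have -(4 / 5).
Factor out 2: 4 = 2^2. Since 5 ≡ 5 (mod 8), (2 / 5) = -1, and (2 / 5)^2 = +1. Now have -(1 / 5).
(1 / 5) = 1. Collecting the sign factors: -1.
Product: (1)·(-1) = -1.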